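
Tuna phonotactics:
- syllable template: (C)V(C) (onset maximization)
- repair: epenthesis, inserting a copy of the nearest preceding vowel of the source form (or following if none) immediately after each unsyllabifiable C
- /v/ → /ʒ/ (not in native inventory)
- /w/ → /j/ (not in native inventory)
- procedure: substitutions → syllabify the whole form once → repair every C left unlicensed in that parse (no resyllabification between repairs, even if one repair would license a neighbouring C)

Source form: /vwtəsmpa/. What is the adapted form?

ʒəjətəsməpa

Substitution: /v/ → /ʒ/, /w/ → /j/, giving /ʒjtəsmpa/.
Syllabifying with onset maximization leaves /ʒ/, /j/, /m/ stranded (at most one coda consonant is licensed; onsets are limited to one consonant).
Each unlicensed consonant becomes the onset of a new syllable: /ʒ/ → /ʒə/, /j/ → /jə/, /m/ → /mə/.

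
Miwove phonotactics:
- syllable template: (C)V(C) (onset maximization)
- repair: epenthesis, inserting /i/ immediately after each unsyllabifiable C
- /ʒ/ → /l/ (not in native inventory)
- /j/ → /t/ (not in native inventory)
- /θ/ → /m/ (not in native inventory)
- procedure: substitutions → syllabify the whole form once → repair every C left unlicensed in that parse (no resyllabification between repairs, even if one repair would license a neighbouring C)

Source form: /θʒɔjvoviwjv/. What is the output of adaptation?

milɔtvoviwtivi

Substitution: /θ/ → /m/, /ʒ/ → /l/, /j/ → /t/, giving /mlɔtvoviwtv/.
Syllabifying with onset maximization leaves /m/, /t/, /v/ stranded (at most one coda consonant is licensed; onsets are limited to one consonant).
Inserting the epenthetic vowel yields /m/ → /mi/, /t/ → /ti/, /v/ → /vi/.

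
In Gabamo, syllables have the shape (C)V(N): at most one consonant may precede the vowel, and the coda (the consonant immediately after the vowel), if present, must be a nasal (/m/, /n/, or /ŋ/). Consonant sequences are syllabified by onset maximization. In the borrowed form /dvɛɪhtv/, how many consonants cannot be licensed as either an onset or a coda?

4

Under (C)V(N), the unsyllabifiable consonants are /d/, /h/, /t/, /v/ (only a nasal (/m/, /n/, or /ŋ/) is licensed in coda position; onsets are limited to one consonant).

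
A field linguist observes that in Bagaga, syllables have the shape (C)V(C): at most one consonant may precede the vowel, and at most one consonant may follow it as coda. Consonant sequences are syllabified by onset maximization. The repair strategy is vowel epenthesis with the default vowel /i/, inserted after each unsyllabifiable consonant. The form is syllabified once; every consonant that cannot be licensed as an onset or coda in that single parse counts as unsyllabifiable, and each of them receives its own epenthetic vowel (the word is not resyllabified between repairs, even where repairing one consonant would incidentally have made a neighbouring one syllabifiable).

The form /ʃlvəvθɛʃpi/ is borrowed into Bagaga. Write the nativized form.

ʃilivəvθɛʃpi

Under (C)V(C), the unsyllabifiable consonants are /ʃ/, /l/ (at most one coda consonant is licensed; onsets are limited to one consonant).
Epenthesis after each stranded consonant: /ʃ/ → /ʃi/, /l/ → /li/.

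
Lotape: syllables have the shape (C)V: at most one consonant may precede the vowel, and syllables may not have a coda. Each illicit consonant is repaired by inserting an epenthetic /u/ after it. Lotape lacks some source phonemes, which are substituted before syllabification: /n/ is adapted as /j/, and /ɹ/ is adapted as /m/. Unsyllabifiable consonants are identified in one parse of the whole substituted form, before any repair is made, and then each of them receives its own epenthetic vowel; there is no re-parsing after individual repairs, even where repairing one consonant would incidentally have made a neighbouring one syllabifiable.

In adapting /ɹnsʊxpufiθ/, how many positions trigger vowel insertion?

After substitution the input is /mjsʊxpufiθ/.
The unsyllabifiable consonants are /m/, /j/, /x/, /θ/; each receives one epenthetic vowel.

4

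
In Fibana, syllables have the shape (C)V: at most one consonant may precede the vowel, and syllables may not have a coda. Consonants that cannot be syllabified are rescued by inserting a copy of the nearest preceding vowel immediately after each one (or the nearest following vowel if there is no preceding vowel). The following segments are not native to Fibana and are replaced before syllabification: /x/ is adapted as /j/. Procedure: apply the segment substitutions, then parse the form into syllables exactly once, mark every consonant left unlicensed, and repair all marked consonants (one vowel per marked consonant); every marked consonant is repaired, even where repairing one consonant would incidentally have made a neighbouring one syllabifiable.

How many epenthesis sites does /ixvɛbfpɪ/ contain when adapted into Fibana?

After substitution the input is /ijvɛbfpɪ/.
The unsyllabifiable consonants are /j/, /b/, /f/; each receives one epenthetic vowel.

3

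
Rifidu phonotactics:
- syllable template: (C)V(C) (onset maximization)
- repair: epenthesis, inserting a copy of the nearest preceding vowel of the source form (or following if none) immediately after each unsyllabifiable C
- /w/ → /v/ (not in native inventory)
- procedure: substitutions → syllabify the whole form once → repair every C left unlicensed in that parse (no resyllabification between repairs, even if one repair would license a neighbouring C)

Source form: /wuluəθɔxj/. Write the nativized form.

vuluəθɔxjɔ

Substitution: /w/ → /v/, giving /vuluəθɔxj/.
Syllabifying with onset maximization leaves /j/ stranded (at most one coda consonant is licensed; onsets are limited to one consonant).
Epenthesis after each stranded consonant: /j/ → /jɔ/.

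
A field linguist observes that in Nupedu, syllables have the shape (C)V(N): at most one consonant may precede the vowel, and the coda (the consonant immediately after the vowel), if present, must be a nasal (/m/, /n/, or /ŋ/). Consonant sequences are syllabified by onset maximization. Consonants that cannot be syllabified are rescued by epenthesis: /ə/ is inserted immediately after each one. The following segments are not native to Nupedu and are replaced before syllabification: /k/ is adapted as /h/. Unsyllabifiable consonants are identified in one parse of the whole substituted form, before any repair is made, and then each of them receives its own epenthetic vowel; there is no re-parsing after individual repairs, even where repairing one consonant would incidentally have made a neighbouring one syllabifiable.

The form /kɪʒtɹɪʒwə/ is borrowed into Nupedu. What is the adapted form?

hɪʒətəɹɪʒəwə

Substitution: /k/ → /h/, giving /hɪʒtɹɪʒwə/.
The consonants /ʒ/, /t/, /ʒ/ cannot be parsed into a legal (C)V(N) syllable (only a nasal (/m/, /n/, or /ŋ/) is licensed in coda position; onsets are limited to one consonant).
Epenthesis after each stranded consonant: /ʒ/ → /ʒə/, /t/ → /tə/, /ʒ/ → /ʒə/.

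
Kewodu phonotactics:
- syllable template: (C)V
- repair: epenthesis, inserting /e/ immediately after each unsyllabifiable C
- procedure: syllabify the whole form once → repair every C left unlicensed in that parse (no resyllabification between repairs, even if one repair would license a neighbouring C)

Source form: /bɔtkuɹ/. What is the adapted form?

Syllabifying with onset maximization leaves /t/, /ɹ/ stranded (no codas are permitted; onsets are limited to one consonant).
Each unlicensed consonant becomes the onset of a new syllable: /t/ → /te/, /ɹ/ → /ɹe/.

bɔtekuɹe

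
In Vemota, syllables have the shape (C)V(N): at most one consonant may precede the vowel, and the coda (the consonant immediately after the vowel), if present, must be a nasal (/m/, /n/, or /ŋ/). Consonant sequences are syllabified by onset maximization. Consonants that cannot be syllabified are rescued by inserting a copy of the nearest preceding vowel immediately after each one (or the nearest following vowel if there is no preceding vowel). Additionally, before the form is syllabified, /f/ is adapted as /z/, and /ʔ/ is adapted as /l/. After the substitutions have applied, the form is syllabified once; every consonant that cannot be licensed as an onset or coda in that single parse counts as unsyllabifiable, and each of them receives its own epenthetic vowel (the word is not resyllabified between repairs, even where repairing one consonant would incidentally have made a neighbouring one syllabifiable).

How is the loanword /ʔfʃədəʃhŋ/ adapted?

Substitution: /ʔ/ → /l/, /f/ → /z/, giving /lzʃədəʃhŋ/.
The consonants /l/, /z/, /ʃ/, /h/, /ŋ/ cannot be parsed into a legal (C)V(N) syllable (only a nasal (/m/, /n/, or /ŋ/) is licensed in coda position; onsets are limited to one consonant).
Each unlicensed consonant becomes the onset of a new syllable: /l/ → /lə/, /z/ → /zə/, /ʃ/ → /ʃə/, /h/ → /hə/, /ŋ/ → /ŋə/.

ləzəʃədəʃəhəŋə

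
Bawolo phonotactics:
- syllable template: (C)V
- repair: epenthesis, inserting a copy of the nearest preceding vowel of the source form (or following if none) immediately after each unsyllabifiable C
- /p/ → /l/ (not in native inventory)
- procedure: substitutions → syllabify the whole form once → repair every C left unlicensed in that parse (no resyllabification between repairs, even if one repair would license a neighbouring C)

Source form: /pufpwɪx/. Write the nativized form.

Substitution: /p/ → /l/, giving /luflwɪx/.
Syllabifying with onset maximization leaves /f/, /l/, /x/ stranded (no codas are permitted; onsets are limited to one consonant).
Each unlicensed consonant becomes the onset of a new syllable: /f/ → /fu/, /l/ → /lu/, /x/ → /xɪ/.

lufuluwɪxɪ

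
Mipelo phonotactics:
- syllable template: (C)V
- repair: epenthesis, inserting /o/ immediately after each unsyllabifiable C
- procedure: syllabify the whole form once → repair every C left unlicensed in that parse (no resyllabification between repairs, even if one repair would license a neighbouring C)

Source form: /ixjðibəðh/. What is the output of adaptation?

The consonants /x/, /j/, /ð/, /h/ cannot be parsed into a legal (C)V syllable (no codas are permitted; onsets are limited to one consonant).
Epenthesis after each stranded consonant: /x/ → /xo/, /j/ → /jo/, /ð/ → /ðo/, /h/ → /ho/.

ixojoðibəðoho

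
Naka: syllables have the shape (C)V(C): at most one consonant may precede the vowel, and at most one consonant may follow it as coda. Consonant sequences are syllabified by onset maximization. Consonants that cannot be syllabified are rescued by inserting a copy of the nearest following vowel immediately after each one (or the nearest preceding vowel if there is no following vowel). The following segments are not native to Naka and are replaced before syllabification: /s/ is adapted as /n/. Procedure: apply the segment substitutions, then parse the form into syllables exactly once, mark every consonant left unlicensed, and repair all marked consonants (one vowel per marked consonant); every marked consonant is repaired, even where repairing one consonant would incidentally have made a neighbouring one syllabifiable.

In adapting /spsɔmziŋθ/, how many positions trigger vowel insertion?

After substitution the input is /npnɔmziŋθ/.
The unsyllabifiable consonants are /n/, /p/, /θ/; each receives one epenthetic vowel.

3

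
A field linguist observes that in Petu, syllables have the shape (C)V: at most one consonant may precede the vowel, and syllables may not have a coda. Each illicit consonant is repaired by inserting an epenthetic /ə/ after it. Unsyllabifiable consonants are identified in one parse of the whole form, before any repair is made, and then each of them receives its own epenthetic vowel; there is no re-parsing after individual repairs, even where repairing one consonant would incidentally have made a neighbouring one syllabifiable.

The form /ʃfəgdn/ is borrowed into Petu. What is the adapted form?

ʃəfəgədənə

Under (C)V, the unsyllabifiable consonants are /ʃ/, /g/, /d/, /n/ (no codas are permitted; onsets are limited to one consonant).
Inserting the epenthetic vowel yields /ʃ/ → /ʃə/, /g/ → /gə/, /d/ → /də/, /n/ → /nə/.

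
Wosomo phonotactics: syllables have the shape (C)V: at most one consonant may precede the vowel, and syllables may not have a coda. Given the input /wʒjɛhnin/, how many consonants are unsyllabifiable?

4

The consonants /w/, /ʒ/, /h/, /n/ cannot be parsed into a legal (C)V syllable (no codas are permitted; onsets are limited to one consonant).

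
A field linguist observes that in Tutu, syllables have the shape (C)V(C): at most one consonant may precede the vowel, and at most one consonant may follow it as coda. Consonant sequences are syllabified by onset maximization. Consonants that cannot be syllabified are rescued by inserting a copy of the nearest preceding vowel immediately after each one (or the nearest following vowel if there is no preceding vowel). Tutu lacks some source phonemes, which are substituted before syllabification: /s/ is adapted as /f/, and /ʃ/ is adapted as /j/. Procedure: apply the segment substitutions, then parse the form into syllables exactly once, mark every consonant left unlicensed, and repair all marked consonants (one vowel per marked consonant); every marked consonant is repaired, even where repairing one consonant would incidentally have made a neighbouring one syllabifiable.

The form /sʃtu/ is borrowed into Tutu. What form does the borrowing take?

Substitution: /s/ → /f/, /ʃ/ → /j/, giving /fjtu/.
Under (C)V(C), the unsyllabifiable consonants are /f/, /j/ (at most one coda consonant is licensed; onsets are limited to one consonant).
Each unlicensed consonant becomes the onset of a new syllable: /f/ → /fu/, /j/ → /ju/.

fujutu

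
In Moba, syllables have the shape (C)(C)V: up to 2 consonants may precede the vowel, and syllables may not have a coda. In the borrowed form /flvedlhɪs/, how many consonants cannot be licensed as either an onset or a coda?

3

Under (C)(C)V, the unsyllabifiable consonants are /f/, /d/, /s/ (no codas are permitted; onsets may contain at most 2 consonants).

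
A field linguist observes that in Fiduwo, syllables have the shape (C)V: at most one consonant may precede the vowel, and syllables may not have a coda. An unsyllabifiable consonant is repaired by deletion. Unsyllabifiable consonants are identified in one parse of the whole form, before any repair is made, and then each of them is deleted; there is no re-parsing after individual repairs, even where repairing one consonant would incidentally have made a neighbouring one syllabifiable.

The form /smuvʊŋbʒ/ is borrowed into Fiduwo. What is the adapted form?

Syllabifying with onset maximization leaves /s/, /ŋ/, /b/, /ʒ/ stranded (no codas are permitted; onsets are limited to one consonant).
Each unlicensed consonant is deleted: /s/, /ŋ/, /b/, /ʒ/.

muvʊ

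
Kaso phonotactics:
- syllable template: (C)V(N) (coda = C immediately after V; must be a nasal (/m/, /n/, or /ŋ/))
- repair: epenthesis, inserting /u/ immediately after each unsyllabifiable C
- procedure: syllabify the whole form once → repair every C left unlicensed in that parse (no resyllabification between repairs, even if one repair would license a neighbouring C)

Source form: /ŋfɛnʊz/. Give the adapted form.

The consonants /ŋ/, /z/ cannot be parsed into a legal (C)V(N) syllable (only a nasal (/m/, /n/, or /ŋ/) is licensed in coda position; onsets are limited to one consonant).
Inserting the epenthetic vowel yields /ŋ/ → /ŋu/, /z/ → /zu/.

ŋufɛnʊzu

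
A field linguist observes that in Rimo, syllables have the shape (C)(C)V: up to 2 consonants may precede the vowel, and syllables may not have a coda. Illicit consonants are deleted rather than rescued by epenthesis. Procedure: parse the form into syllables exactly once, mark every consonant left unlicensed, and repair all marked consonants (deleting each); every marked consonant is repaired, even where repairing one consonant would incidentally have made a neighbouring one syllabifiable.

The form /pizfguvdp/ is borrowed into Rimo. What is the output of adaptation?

pifgu

Syllabifying with onset maximization leaves /z/, /v/, /d/, /p/ stranded (no codas are permitted; onsets may contain at most 2 consonants).
Deleting the stranded consonants removes /z/, /v/, /d/, /p/.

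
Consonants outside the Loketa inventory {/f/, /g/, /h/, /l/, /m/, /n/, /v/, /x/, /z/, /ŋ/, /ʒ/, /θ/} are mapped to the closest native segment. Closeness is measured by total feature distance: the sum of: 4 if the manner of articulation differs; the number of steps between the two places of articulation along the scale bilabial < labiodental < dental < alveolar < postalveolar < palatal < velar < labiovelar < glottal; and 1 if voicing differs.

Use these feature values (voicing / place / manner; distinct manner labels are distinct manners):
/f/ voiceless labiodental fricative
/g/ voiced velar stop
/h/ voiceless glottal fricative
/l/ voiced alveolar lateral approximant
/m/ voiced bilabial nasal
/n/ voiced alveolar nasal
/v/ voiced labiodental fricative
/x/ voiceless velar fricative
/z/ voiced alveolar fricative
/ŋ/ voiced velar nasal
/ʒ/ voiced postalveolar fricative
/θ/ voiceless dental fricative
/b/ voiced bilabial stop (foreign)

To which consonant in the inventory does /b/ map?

/m/ is closest: manner differs (stop→nasal, +4), place distance 0 (bilabial→bilabial), same voicing; total 4. Next closest is /v/ at distance 5.

m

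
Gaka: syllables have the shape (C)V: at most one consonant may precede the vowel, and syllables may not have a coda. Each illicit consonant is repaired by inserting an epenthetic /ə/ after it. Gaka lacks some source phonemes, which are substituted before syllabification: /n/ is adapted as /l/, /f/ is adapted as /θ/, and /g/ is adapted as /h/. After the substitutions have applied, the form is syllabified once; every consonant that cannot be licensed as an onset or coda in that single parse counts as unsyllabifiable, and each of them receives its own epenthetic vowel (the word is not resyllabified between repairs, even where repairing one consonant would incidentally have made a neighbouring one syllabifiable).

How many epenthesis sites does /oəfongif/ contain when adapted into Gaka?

After substitution the input is /oəθolhiθ/.
The unsyllabifiable consonants are /l/, /θ/; each receives one epenthetic vowel.

2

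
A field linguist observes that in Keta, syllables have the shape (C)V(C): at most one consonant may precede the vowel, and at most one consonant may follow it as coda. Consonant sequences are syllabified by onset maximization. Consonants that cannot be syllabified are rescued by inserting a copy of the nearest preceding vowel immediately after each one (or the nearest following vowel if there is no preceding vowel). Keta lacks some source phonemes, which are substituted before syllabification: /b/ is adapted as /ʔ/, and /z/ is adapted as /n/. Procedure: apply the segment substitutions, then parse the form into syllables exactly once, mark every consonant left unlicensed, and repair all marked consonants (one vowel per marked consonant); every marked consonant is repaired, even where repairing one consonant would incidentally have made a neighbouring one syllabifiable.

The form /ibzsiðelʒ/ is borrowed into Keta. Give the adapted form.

iʔnisiðelʒe

Substitution: /b/ → /ʔ/, /z/ → /n/, giving /iʔnsiðelʒ/.
The consonants /n/, /ʒ/ cannot be parsed into a legal (C)V(C) syllable (at most one coda consonant is licensed; onsets are limited to one consonant).
Each unlicensed consonant becomes the onset of a new syllable: /n/ → /ni/, /ʒ/ → /ʒe/.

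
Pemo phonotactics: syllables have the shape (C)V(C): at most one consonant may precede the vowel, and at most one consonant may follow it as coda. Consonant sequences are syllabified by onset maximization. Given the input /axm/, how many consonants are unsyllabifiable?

The consonants /m/ cannot be parsed into a legal (C)V(C) syllable (at most one coda consonant is licensed; onsets are limited to one consonant).

1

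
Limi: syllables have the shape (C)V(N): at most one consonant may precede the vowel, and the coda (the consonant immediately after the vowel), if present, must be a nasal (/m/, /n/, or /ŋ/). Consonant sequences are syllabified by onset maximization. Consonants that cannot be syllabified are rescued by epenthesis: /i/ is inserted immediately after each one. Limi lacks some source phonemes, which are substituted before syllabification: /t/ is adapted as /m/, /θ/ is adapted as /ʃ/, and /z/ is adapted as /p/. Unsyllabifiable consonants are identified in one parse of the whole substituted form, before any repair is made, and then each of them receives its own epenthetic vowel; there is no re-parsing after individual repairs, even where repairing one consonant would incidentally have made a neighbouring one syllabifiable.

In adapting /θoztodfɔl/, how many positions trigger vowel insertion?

3

After substitution the input is /ʃopmodfɔl/.
The unsyllabifiable consonants are /p/, /d/, /l/; each receives one epenthetic vowel.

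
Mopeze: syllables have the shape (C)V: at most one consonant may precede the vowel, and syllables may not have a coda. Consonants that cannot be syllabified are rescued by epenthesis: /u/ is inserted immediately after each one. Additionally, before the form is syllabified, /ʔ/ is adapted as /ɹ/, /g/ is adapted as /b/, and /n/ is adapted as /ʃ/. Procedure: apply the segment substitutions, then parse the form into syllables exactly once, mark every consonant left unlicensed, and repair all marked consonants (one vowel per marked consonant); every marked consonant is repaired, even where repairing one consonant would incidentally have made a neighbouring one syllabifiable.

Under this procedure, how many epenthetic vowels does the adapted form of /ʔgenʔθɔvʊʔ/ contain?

4

After substitution the input is /ɹbeʃɹθɔvʊɹ/.
The unsyllabifiable consonants are /ɹ/, /ʃ/, /ɹ/, /ɹ/; each receives one epenthetic vowel.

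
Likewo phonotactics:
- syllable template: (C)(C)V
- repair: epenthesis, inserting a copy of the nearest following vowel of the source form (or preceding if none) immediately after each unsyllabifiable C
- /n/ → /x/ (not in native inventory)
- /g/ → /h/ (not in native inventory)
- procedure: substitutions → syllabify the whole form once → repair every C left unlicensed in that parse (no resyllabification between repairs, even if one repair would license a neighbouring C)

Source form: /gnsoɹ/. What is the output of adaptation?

Substitution: /g/ → /h/, /n/ → /x/, giving /hxsoɹ/.
Under (C)(C)V, the unsyllabifiable consonants are /h/, /ɹ/ (no codas are permitted; onsets may contain at most 2 consonants).
Inserting the epenthetic vowel yields /h/ → /ho/, /ɹ/ → /ɹo/.

hoxsoɹo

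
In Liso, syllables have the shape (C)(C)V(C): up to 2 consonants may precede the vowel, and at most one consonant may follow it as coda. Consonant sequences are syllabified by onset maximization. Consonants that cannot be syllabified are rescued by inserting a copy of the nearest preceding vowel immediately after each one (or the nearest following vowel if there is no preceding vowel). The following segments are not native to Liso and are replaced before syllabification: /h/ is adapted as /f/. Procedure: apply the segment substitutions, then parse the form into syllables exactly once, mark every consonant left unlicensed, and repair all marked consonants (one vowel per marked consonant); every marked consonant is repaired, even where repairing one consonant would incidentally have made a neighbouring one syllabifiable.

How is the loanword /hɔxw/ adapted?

Substitution: /h/ → /f/, giving /fɔxw/.
The consonants /w/ cannot be parsed into a legal (C)(C)V(C) syllable (at most one coda consonant is licensed; onsets may contain at most 2 consonants).
Epenthesis after each stranded consonant: /w/ → /wɔ/.

fɔxwɔ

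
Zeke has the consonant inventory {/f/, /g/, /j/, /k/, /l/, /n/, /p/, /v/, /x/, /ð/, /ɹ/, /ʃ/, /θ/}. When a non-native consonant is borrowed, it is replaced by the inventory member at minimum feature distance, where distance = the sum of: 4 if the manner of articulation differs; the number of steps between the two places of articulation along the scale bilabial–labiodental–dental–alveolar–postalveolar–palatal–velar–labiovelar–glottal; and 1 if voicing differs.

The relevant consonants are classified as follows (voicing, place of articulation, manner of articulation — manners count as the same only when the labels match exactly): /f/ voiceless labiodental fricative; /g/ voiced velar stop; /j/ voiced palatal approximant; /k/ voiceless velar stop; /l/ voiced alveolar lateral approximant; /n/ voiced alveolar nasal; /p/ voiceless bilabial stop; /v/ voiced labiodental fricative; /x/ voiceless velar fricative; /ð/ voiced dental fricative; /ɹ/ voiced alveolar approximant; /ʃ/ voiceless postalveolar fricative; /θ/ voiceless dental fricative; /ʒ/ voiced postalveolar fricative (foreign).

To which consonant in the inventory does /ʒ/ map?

ʃ

/ʃ/ is closest: same manner (fricative), place distance 0 (postalveolar→postalveolar), voicing differs (+1); total 1. Next closest is /ð/ at distance 2.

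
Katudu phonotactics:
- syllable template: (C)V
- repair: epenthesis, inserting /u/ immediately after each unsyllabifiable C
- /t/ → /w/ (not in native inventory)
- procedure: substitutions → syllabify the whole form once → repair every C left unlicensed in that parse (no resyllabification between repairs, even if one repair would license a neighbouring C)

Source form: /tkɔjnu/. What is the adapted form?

wukɔjunu

Substitution: /t/ → /w/, giving /wkɔjnu/.
Syllabifying with onset maximization leaves /w/, /j/ stranded (no codas are permitted; onsets are limited to one consonant).
Epenthesis after each stranded consonant: /w/ → /wu/, /j/ → /ju/.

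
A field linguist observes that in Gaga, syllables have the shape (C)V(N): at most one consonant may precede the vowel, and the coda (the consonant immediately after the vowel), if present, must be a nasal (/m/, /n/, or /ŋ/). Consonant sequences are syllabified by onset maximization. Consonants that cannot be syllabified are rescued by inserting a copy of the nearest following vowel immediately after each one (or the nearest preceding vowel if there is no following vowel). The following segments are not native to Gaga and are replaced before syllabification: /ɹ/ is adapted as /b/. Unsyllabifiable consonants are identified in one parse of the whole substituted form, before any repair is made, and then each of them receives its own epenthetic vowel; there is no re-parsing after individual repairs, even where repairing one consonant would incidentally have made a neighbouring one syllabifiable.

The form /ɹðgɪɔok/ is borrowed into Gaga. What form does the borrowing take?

Substitution: /ɹ/ → /b/, giving /bðgɪɔok/.
Under (C)V(N), the unsyllabifiable consonants are /b/, /ð/, /k/ (only a nasal (/m/, /n/, or /ŋ/) is licensed in coda position; onsets are limited to one consonant).
Each unlicensed consonant becomes the onset of a new syllable: /b/ → /bɪ/, /ð/ → /ðɪ/, /k/ → /ko/.

bɪðɪgɪɔoko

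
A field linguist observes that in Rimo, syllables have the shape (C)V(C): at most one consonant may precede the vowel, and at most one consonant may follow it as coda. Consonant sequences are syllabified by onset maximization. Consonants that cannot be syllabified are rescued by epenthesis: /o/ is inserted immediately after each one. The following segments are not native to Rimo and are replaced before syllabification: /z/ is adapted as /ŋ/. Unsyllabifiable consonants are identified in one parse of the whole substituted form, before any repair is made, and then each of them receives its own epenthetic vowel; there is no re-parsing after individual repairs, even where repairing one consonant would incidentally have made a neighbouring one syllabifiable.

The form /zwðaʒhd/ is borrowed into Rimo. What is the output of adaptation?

Substitution: /z/ → /ŋ/, giving /ŋwðaʒhd/.
Syllabifying with onset maximization leaves /ŋ/, /w/, /h/, /d/ stranded (at most one coda consonant is licensed; onsets are limited to one consonant).
Inserting the epenthetic vowel yields /ŋ/ → /ŋo/, /w/ → /wo/, /h/ → /ho/, /d/ → /do/.

ŋowoðaʒhodo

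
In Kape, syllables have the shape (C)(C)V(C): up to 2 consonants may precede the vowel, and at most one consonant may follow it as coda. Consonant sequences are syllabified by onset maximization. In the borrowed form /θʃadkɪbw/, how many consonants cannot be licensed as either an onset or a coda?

1

Under (C)(C)V(C), the unsyllabifiable consonants are /w/ (at most one coda consonant is licensed; onsets may contain at most 2 consonants).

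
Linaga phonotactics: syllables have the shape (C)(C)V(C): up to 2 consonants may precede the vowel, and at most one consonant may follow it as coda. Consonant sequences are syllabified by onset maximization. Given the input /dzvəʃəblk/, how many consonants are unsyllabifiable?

3

Under (C)(C)V(C), the unsyllabifiable consonants are /d/, /l/, /k/ (at most one coda consonant is licensed; onsets may contain at most 2 consonants).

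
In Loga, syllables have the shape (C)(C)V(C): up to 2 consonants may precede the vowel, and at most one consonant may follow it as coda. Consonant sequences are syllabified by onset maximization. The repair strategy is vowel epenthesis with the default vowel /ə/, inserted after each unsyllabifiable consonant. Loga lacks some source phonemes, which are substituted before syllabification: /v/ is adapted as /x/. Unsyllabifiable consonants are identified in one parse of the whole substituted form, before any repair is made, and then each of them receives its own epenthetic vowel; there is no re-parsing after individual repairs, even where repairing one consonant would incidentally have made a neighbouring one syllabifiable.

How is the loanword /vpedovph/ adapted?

Substitution: /v/ → /x/, giving /xpedoxph/.
Syllabifying with onset maximization leaves /p/, /h/ stranded (at most one coda consonant is licensed; onsets may contain at most 2 consonants).
Epenthesis after each stranded consonant: /p/ → /pə/, /h/ → /hə/.

xpedoxpəhə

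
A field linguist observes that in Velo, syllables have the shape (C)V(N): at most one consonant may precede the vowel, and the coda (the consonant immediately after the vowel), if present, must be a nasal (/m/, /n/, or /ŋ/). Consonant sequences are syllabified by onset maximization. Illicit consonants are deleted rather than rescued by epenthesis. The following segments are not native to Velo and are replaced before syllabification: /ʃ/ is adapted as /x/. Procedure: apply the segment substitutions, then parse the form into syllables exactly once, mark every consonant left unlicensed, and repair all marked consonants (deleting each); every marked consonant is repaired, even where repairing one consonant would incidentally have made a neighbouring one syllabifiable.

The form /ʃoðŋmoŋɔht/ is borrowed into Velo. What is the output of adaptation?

xomoŋɔ

Substitution: /ʃ/ → /x/, giving /xoðŋmoŋɔht/.
Under (C)V(N), the unsyllabifiable consonants are /ð/, /ŋ/, /h/, /t/ (only a nasal (/m/, /n/, or /ŋ/) is licensed in coda position; onsets are limited to one consonant).
Each unlicensed consonant is deleted: /ð/, /ŋ/, /h/, /t/.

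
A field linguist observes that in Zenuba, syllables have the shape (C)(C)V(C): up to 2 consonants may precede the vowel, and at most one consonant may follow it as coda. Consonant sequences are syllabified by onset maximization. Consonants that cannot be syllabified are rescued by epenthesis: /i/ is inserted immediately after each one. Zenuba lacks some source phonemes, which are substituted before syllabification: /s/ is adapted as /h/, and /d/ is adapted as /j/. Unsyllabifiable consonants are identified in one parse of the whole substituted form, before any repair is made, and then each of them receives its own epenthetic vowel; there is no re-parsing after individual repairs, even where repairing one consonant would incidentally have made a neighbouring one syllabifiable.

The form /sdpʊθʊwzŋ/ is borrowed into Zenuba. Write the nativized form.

Substitution: /s/ → /h/, /d/ → /j/, giving /hjpʊθʊwzŋ/.
Syllabifying with onset maximization leaves /h/, /z/, /ŋ/ stranded (at most one coda consonant is licensed; onsets may contain at most 2 consonants).
Inserting the epenthetic vowel yields /h/ → /hi/, /z/ → /zi/, /ŋ/ → /ŋi/.

hijpʊθʊwziŋi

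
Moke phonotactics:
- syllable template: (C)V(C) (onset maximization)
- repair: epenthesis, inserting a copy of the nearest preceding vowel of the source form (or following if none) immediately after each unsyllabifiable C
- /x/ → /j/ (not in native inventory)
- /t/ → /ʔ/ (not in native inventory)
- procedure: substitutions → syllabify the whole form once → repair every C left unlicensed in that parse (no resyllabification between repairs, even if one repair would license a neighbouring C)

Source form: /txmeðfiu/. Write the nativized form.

ʔejemeðfiu

Substitution: /t/ → /ʔ/, /x/ → /j/, giving /ʔjmeðfiu/.
Syllabifying with onset maximization leaves /ʔ/, /j/ stranded (at most one coda consonant is licensed; onsets are limited to one consonant).
Each unlicensed consonant becomes the onset of a new syllable: /ʔ/ → /ʔe/, /j/ → /je/.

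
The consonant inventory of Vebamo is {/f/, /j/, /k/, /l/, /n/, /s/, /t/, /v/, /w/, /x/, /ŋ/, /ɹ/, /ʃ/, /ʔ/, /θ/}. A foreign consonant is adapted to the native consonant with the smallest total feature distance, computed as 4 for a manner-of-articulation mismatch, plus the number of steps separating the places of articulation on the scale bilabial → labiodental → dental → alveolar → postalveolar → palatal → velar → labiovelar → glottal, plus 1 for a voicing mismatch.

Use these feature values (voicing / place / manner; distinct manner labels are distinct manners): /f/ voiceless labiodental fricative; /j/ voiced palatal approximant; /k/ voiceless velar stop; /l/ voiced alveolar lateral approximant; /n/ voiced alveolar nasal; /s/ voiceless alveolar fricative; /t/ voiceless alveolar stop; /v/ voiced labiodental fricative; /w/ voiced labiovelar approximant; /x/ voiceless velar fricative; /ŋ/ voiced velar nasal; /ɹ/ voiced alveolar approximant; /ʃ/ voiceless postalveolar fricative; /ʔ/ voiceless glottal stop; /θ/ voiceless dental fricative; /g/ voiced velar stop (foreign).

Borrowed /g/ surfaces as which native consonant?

/k/ is closest: same manner (stop), place distance 0 (velar→velar), voicing differs (+1); total 1. Next closest is /ʔ/ at distance 3.

k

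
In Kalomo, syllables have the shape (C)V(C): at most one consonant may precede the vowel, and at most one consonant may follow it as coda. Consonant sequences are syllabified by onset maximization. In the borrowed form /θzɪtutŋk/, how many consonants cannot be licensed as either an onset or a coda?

3

Under (C)V(C), the unsyllabifiable consonants are /θ/, /ŋ/, /k/ (at most one coda consonant is licensed; onsets are limited to one consonant).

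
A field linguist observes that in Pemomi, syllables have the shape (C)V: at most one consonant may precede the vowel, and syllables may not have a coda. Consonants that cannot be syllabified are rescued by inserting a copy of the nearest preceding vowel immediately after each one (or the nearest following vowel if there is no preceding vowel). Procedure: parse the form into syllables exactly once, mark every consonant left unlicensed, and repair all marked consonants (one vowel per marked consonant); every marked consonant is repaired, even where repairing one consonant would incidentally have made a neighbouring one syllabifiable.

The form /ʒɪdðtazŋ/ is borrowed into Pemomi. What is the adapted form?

ʒɪdɪðɪtazaŋa

The consonants /d/, /ð/, /z/, /ŋ/ cannot be parsed into a legal (C)V syllable (no codas are permitted; onsets are limited to one consonant).
Inserting the epenthetic vowel yields /d/ → /dɪ/, /ð/ → /ðɪ/, /z/ → /za/, /ŋ/ → /ŋa/.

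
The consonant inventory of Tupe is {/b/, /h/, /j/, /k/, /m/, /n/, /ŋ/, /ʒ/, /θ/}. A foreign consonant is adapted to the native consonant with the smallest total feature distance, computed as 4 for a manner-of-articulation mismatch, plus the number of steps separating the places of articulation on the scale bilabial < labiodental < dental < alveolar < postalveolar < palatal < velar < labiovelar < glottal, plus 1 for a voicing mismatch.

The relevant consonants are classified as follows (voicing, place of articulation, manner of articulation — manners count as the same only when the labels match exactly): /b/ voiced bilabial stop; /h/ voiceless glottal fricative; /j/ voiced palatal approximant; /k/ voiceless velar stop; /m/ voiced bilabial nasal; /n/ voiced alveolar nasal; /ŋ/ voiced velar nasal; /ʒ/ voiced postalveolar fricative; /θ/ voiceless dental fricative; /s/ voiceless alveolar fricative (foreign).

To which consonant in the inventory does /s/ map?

θ

/θ/ is closest: same manner (fricative), place distance 1 (alveolar→dental), same voicing; total 1. Next closest is /ʒ/ at distance 2.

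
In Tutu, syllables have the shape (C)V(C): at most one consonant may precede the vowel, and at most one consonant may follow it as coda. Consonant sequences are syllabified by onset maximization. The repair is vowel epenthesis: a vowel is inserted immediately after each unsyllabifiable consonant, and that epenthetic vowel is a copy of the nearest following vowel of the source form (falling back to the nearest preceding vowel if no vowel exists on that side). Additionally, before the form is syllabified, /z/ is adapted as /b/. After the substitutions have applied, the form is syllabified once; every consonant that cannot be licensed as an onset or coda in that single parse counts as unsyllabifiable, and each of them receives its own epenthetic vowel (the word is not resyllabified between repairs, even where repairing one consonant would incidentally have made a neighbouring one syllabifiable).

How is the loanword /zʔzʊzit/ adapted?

Substitution: /z/ → /b/, giving /bʔbʊbit/.
The consonants /b/, /ʔ/ cannot be parsed into a legal (C)V(C) syllable (at most one coda consonant is licensed; onsets are limited to one consonant).
Each unlicensed consonant becomes the onset of a new syllable: /b/ → /bʊ/, /ʔ/ → /ʔʊ/.

bʊʔʊbʊbit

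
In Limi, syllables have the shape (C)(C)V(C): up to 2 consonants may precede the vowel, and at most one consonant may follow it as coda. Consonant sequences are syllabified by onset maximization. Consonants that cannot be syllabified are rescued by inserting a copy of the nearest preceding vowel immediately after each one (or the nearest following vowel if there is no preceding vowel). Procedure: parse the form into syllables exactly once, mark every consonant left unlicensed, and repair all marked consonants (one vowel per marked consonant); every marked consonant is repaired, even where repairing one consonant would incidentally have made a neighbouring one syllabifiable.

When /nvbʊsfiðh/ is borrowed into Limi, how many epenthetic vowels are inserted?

The unsyllabifiable consonants are /n/, /h/; each receives one epenthetic vowel.

2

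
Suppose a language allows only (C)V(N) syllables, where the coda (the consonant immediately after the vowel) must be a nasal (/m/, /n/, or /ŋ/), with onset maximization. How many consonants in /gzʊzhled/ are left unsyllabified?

The consonants /g/, /z/, /h/, /d/ cannot be parsed into a legal (C)V(N) syllable (only a nasal (/m/, /n/, or /ŋ/) is licensed in coda position; onsets are limited to one consonant).

4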